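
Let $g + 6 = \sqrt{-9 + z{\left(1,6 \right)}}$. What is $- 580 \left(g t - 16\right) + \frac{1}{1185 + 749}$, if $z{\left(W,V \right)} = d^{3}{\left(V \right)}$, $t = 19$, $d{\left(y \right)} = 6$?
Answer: $\frac{145823601}{1934} - 33060 \sqrt{23} \approx -83150.0$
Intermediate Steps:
$z{\left(W,V \right)} = 216$ ($z{\left(W,V \right)} = 6^{3} = 216$)
$g = -6 + 3 \sqrt{23}$ ($g = -6 + \sqrt{-9 + 216} = -6 + \sqrt{207} = -6 + 3 \sqrt{23} \approx 8.3875$)
$- 580 \left(g t - 16\right) + \frac{1}{1185 + 749} = - 580 \left(\left(-6 + 3 \sqrt{23}\right) 19 - 16\right) + \frac{1}{1185 + 749} = - 580 \left(\left(-114 + 57 \sqrt{23}\right) - 16\right) + \frac{1}{1934} = - 580 \left(-130 + 57 \sqrt{23}\right) + \frac{1}{1934} = \left(75400 - 33060 \sqrt{23}\right) + \frac{1}{1934} = \frac{145823601}{1934} - 33060 \sqrt{23}$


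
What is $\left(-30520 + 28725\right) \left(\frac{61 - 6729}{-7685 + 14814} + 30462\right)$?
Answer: $- \frac{389796689350}{7129} \approx -5.4678 \cdot 10^{7}$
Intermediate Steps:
$\left(-30520 + 28725\right) \left(\frac{61 - 6729}{-7685 + 14814} + 30462\right) = - 1795 \left(- \frac{6668}{7129} + 30462\right) = \left(-1795\right) \frac{217156930}{7129} = - \frac{389796689350}{7129}$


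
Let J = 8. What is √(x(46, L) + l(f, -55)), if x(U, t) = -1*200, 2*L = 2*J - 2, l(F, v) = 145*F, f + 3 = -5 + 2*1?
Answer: I*√1070 ≈ 32.711*I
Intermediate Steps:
f = -6 (f = -3 + (-5 + 2*1) = -3 + (-5 + 2) = -3 - 3 = -6)
L = 7 (L = (2*8 - 2)/2 = (16 - 2)/2 = (½)*14 = 7)
x(U, t) = -200
√(x(46, L) + l(f, -55)) = √(-200 + 145*(-6)) = √(-200 - 870) = √(-1070) = I*√1070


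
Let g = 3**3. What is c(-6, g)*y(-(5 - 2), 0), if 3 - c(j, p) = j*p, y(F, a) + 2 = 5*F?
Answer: -2805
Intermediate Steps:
g = 27
y(F, a) = -2 + 5*F
c(j, p) = 3 - j*p
c(-6, g)*y(-(5 - 2), 0) = (3 - 1*(-6)*27)*(-2 + 5*(-(5 - 2))) = (3 + 162)*(-2 + 5*(-1*3)) = 165*(-2 + 5*(-3)) = 165*(-2 - 15) = 165*(-17) = -2805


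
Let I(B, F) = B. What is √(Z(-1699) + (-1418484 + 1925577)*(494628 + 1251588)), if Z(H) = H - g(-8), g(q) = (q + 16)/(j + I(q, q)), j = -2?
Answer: √22137347709745/5 ≈ 9.4101e+5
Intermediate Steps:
g(q) = (16 + q)/(-2 + q) (g(q) = (q + 16)/(-2 + q) = (16 + q)/(-2 + q))
Z(H) = ⅘ + H (Z(H) = H - (16 - 8)/(-2 - 8) = H - 8/(-10) = H - (-1)*8/10 = H - 1*(-⅘) = H + ⅘ = ⅘ + H)
√(Z(-1699) + (-1418484 + 1925577)*(494628 + 1251588)) = √((⅘ - 1699) + (-1418484 + 1925577)*(494628 + 1251588)) = √(-8491/5 + 507093*1746216) = √(-8491/5 + 885493910088) = √(4427469541949/5) = √22137347709745/5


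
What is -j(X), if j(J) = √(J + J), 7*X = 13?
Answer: -√182/7 ≈ -1.9272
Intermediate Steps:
X = 13/7 (X = (⅐)*13 = 13/7 ≈ 1.8571)
j(J) = √2*√J (j(J) = √(2*J) = √2*√J)
-j(X) = -√2*√(13/7) = -√2*√91/7 = -√182/7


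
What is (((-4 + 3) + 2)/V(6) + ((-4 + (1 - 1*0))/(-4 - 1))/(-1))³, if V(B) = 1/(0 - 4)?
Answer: -12167/125 ≈ -97.336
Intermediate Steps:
V(B) = -¼ (V(B) = 1/(-4) = -¼)
(((-4 + 3) + 2)/V(6) + ((-4 + (1 - 1*0))/(-4 - 1))/(-1))³ = (((-4 + 3) + 2)/(-¼) + ((-4 + (1 - 1*0))/(-4 - 1))/(-1))³ = ((-1 + 2)*(-4) + ((-4 + (1 + 0))/(-5))*(-1))³ = (1*(-4) + ((-4 + 1)*(-⅕))*(-1))³ = (-4 - 3*(-⅕)*(-1))³ = (-4 + (⅗)*(-1))³ = (-4 - ⅗)³ = (-23/5)³ = -12167/125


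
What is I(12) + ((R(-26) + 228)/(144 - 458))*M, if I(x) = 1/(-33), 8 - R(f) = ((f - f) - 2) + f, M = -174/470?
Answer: 342077/1217535 ≈ 0.28096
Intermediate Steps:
M = -87/235 (M = -174*1/470 = -87/235 ≈ -0.37021)
R(f) = 10 - f (R(f) = 8 - (((f - f) - 2) + f) = 8 - ((0 - 2) + f) = 8 - (-2 + f) = 8 + (2 - f) = 10 - f)
I(x) = -1/33
I(12) + ((R(-26) + 228)/(144 - 458))*M = -1/33 + (((10 - 1*(-26)) + 228)/(144 - 458))*(-87/235) = -1/33 + (((10 + 26) + 228)/(-314))*(-87/235) = -1/33 + ((36 + 228)*(-1/314))*(-87/235) = -1/33 + (264*(-1/314))*(-87/235) = -1/33 - 132/157*(-87/235) = -1/33 + 11484/36895 = 342077/1217535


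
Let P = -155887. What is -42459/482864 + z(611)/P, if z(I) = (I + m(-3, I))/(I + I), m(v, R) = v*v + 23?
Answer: -4044245788039/45991326644848 ≈ -0.087935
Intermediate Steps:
m(v, R) = 23 + v**2 (m(v, R) = v**2 + 23 = 23 + v**2)
z(I) = (32 + I)/(2*I) (z(I) = (I + (23 + (-3)**2))/(I + I) = (I + (23 + 9))/((2*I)) = (I + 32)*(1/(2*I)) = (32 + I)*(1/(2*I)) = (32 + I)/(2*I))
-42459/482864 + z(611)/P = -42459/482864 + ((1/2)*(32 + 611)/611)/(-155887) = -42459*1/482864 + ((1/2)*(1/611)*643)*(-1/155887) = -42459/482864 + (643/1222)*(-1/155887) = -42459/482864 - 643/190493914 = -4044245788039/45991326644848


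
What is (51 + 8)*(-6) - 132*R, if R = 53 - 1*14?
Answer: -5502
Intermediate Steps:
R = 39 (R = 53 - 14 = 39)
(51 + 8)*(-6) - 132*R = (51 + 8)*(-6) - 132*39 = 59*(-6) - 1*5148 = -354 - 5148 = -5502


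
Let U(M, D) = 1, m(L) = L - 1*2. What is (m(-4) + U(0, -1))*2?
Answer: -10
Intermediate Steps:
m(L) = -2 + L (m(L) = L - 2 = -2 + L)
(m(-4) + U(0, -1))*2 = ((-2 - 4) + 1)*2 = (-6 + 1)*2 = -5*2 = -10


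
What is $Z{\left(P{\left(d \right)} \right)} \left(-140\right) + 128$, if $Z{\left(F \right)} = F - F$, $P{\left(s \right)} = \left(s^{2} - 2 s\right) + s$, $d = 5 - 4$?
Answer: $128$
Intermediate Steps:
$d = 1$ ($d = 5 - 4 = 1$)
$P{\left(s \right)} = s^{2} - s$
$Z{\left(F \right)} = 0$
$Z{\left(P{\left(d \right)} \right)} \left(-140\right) + 128 = 0 \left(-140\right) + 128 = 0 + 128 = 128$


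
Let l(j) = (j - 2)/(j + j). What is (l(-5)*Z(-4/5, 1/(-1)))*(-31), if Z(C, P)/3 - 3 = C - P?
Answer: -5208/25 ≈ -208.32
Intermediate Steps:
l(j) = (-2 + j)/(2*j) (l(j) = (-2 + j)/((2*j)) = (-2 + j)*(1/(2*j)) = (-2 + j)/(2*j))
Z(C, P) = 9 - 3*P + 3*C (Z(C, P) = 9 + 3*(C - P) = 9 + (-3*P + 3*C) = 9 - 3*P + 3*C)
(l(-5)*Z(-4/5, 1/(-1)))*(-31) = (((1/2)*(-2 - 5)/(-5))*(9 - 3/(-1) + 3*(-4/5)))*(-31) = (((1/2)*(-1/5)*(-7))*(9 - 3*(-1) + 3*(-4*1/5)))*(-31) = (7*(9 + 3 + 3*(-4/5))/10)*(-31) = (7*(9 + 3 - 12/5)/10)*(-31) = ((7/10)*(48/5))*(-31) = (168/25)*(-31) = -5208/25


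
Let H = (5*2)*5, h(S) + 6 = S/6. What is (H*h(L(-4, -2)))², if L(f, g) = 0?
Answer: 90000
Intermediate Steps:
h(S) = -6 + S/6
H = 50 (H = 10*5 = 50)
(H*h(L(-4, -2)))² = (50*(-6 + (⅙)*0))² = (50*(-6 + 0))² = (50*(-6))² = (-300)² = 90000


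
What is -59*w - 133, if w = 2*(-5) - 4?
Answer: 693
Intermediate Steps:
w = -14 (w = -10 - 4 = -14)
-59*w - 133 = -59*(-14) - 133 = 826 - 133 = 693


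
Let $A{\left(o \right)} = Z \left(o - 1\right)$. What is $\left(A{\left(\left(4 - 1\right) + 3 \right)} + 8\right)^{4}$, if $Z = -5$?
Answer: $83521$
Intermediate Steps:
$A{\left(o \right)} = 5 - 5 o$ ($A{\left(o \right)} = - 5 \left(o - 1\right) = - 5 \left(-1 + o\right) = 5 - 5 o$)
$\left(A{\left(\left(4 - 1\right) + 3 \right)} + 8\right)^{4} = \left(\left(5 - 5 \left(\left(4 - 1\right) + 3\right)\right) + 8\right)^{4} = \left(\left(5 - 5 \left(3 + 3\right)\right) + 8\right)^{4} = \left(\left(5 - 30\right) + 8\right)^{4} = \left(-25 + 8\right)^{4} = \left(-17\right)^{4} = 83521$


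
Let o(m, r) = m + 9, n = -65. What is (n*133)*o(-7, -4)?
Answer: -17290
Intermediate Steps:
o(m, r) = 9 + m
(n*133)*o(-7, -4) = (-65*133)*(9 - 7) = -8645*2 = -17290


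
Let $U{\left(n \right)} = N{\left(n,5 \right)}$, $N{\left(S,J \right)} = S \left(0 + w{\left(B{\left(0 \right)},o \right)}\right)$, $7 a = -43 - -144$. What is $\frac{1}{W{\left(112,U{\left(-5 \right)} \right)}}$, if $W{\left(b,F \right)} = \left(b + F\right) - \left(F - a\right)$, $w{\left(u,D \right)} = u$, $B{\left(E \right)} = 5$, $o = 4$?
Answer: $\frac{7}{885} \approx 0.0079096$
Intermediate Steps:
$a = \frac{101}{7}$ ($a = \frac{-43 - -144}{7} = \frac{-43 + 144}{7} = \frac{1}{7} \cdot 101 = \frac{101}{7} \approx 14.429$)
$N{\left(S,J \right)} = 5 S$ ($N{\left(S,J \right)} = S \left(0 + 5\right) = S 5 = 5 S$)
$U{\left(n \right)} = 5 n$
$W{\left(b,F \right)} = \frac{101}{7} + b$ ($W{\left(b,F \right)} = \left(b + F\right) - \left(- \frac{101}{7} + F\right) = \left(F + b\right) - \left(- \frac{101}{7} + F\right) = \frac{101}{7} + b$)
$\frac{1}{W{\left(112,U{\left(-5 \right)} \right)}} = \frac{1}{\frac{101}{7} + 112} = \frac{1}{\frac{885}{7}} = \frac{7}{885}$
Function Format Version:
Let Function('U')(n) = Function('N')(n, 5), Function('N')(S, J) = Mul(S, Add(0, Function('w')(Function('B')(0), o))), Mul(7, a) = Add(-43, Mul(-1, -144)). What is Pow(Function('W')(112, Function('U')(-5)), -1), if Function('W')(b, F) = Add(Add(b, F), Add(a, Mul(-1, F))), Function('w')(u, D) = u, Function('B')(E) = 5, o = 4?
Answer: Rational(7, 885) ≈ 0.0079096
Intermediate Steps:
a = Rational(101, 7) (a = Mul(Rational(1, 7), Add(-43, Mul(-1, -144))) = Mul(Rational(1, 7), Add(-43, 144)) = Mul(Rational(1, 7), 101) = Rational(101, 7) ≈ 14.429)
Function('N')(S, J) = Mul(5, S) (Function('N')(S, J) = Mul(S, Add(0, 5)) = Mul(S, 5) = Mul(5, S))
Function('U')(n) = Mul(5, n)
Function('W')(b, F) = Add(Rational(101, 7), b) (Function('W')(b, F) = Add(Add(b, F), Add(Rational(101, 7), Mul(-1, F))) = Add(Add(F, b), Add(Rational(101, 7), Mul(-1, F))) = Add(Rational(101, 7), b))
Pow(Function('W')(112, Function('U')(-5)), -1) = Pow(Add(Rational(101, 7), 112), -1) = Pow(Rational(885, 7), -1) = Rational(7, 885)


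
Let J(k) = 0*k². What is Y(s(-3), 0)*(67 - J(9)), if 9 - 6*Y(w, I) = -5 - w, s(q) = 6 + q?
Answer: 1139/6 ≈ 189.83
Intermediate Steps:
J(k) = 0
Y(w, I) = 7/3 + w/6 (Y(w, I) = 3/2 - (-5 - w)/6 = 3/2 + (⅚ + w/6) = 7/3 + w/6)
Y(s(-3), 0)*(67 - J(9)) = (7/3 + (6 - 3)/6)*(67 - 1*0) = (7/3 + (⅙)*3)*(67 + 0) = (7/3 + ½)*67 = (17/6)*67 = 1139/6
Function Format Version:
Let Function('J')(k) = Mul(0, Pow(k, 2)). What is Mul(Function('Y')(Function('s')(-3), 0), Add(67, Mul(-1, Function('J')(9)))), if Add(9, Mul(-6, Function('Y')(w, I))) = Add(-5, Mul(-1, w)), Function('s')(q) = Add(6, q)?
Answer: Rational(1139, 6) ≈ 189.83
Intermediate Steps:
Function('J')(k) = 0
Function('Y')(w, I) = Add(Rational(7, 3), Mul(Rational(1, 6), w)) (Function('Y')(w, I) = Add(Rational(3, 2), Mul(Rational(-1, 6), Add(-5, Mul(-1, w)))) = Add(Rational(3, 2), Add(Rational(5, 6), Mul(Rational(1, 6), w))) = Add(Rational(7, 3), Mul(Rational(1, 6), w)))
Mul(Function('Y')(Function('s')(-3), 0), Add(67, Mul(-1, Function('J')(9)))) = Mul(Add(Rational(7, 3), Mul(Rational(1, 6), Add(6, -3))), Add(67, Mul(-1, 0))) = Mul(Add(Rational(7, 3), Mul(Rational(1, 6), 3)), Add(67, 0)) = Mul(Add(Rational(7, 3), Rational(1, 2)), 67) = Mul(Rational(17, 6), 67) = Rational(1139, 6)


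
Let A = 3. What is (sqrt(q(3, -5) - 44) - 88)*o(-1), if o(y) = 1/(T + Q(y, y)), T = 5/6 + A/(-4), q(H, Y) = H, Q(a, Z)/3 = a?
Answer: 1056/35 - 12*I*sqrt(41)/35 ≈ 30.171 - 2.1954*I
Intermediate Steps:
Q(a, Z) = 3*a
T = 1/12 (T = 5/6 + 3/(-4) = 5*(1/6) + 3*(-1/4) = 5/6 - 3/4 = 1/12 ≈ 0.083333)
o(y) = 1/(1/12 + 3*y)
(sqrt(q(3, -5) - 44) - 88)*o(-1) = (sqrt(3 - 44) - 88)*(12/(1 + 36*(-1))) = (sqrt(-41) - 88)*(12/(1 - 36)) = (I*sqrt(41) - 88)*(12/(-35)) = (-88 + I*sqrt(41))*(12*(-1/35)) = (-88 + I*sqrt(41))*(-12/35) = 1056/35 - 12*I*sqrt(41)/35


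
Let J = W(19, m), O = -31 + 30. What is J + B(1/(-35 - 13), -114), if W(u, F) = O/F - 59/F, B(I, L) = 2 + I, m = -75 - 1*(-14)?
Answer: 8675/2928 ≈ 2.9628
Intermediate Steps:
O = -1
m = -61 (m = -75 + 14 = -61)
W(u, F) = -60/F (W(u, F) = -1/F - 59/F = -60/F)
J = 60/61 (J = -60/(-61) = -60*(-1/61) = 60/61 ≈ 0.98361)
J + B(1/(-35 - 13), -114) = 60/61 + (2 + 1/(-35 - 13)) = 60/61 + (2 + 1/(-48)) = 60/61 + (2 - 1/48) = 60/61 + 95/48 = 8675/2928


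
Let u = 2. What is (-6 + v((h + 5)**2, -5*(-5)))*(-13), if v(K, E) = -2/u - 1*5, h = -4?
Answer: 156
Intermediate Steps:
v(K, E) = -6 (v(K, E) = -2/2 - 1*5 = -2*1/2 - 5 = -1 - 5 = -6)
(-6 + v((h + 5)**2, -5*(-5)))*(-13) = (-6 - 6)*(-13) = -12*(-13) = 156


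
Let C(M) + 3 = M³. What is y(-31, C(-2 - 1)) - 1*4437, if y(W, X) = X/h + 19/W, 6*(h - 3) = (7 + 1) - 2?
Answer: -275597/62 ≈ -4445.1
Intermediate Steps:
h = 4 (h = 3 + ((7 + 1) - 2)/6 = 3 + (8 - 2)/6 = 3 + (⅙)*6 = 3 + 1 = 4)
C(M) = -3 + M³
y(W, X) = 19/W + X/4 (y(W, X) = X/4 + 19/W = 19/W + X/4)
y(-31, C(-2 - 1)) - 1*4437 = (19/(-31) + (-3 + (-2 - 1)³)/4) - 1*4437 = (19*(-1/31) + (-3 + (-3)³)/4) - 4437 = (-19/31 + (-3 - 27)/4) - 4437 = (-19/31 + (¼)*(-30)) - 4437 = (-19/31 - 15/2) - 4437 = -503/62 - 4437 = -275597/62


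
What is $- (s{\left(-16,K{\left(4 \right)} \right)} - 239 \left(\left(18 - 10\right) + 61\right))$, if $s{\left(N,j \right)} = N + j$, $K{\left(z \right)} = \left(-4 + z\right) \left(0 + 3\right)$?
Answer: $16507$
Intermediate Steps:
$K{\left(z \right)} = -12 + 3 z$ ($K{\left(z \right)} = \left(-4 + z\right) 3 = -12 + 3 z$)
$- (s{\left(-16,K{\left(4 \right)} \right)} - 239 \left(\left(18 - 10\right) + 61\right)) = - (\left(-16 + \left(-12 + 3 \cdot 4\right)\right) - 239 \left(\left(18 - 10\right) + 61\right)) = - (\left(-16 + \left(-12 + 12\right)\right) - 239 \left(8 + 61\right)) = - (\left(-16 + 0\right) - 16491) = - (-16 - 16491) = \left(-1\right) \left(-16507\right) = 16507$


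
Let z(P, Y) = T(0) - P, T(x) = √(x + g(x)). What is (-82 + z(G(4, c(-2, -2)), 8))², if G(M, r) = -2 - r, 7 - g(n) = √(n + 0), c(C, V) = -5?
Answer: (85 - √7)² ≈ 6782.2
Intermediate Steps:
g(n) = 7 - √n (g(n) = 7 - √(n + 0) = 7 - √n)
T(x) = √(7 + x - √x) (T(x) = √(x + (7 - √x)) = √(7 + x - √x))
z(P, Y) = √7 - P (z(P, Y) = √(7 + 0 - √0) - P = √(7 + 0 - 1*0) - P = √(7 + 0 + 0) - P = √7 - P)
(-82 + z(G(4, c(-2, -2)), 8))² = (-82 + (√7 - (-2 - 1*(-5))))² = (-82 + (√7 - (-2 + 5)))² = (-82 + (√7 - 1*3))² = (-82 + (√7 - 3))² = (-82 + (-3 + √7))² = (-85 + √7)²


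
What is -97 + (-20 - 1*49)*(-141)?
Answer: 9632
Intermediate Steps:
-97 + (-20 - 1*49)*(-141) = -97 + (-20 - 49)*(-141) = -97 - 69*(-141) = -97 + 9729 = 9632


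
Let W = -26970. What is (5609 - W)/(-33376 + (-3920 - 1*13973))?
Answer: -32579/51269 ≈ -0.63545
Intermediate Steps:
(5609 - W)/(-33376 + (-3920 - 1*13973)) = (5609 - 1*(-26970))/(-33376 + (-3920 - 1*13973)) = (5609 + 26970)/(-33376 + (-3920 - 13973)) = 32579/(-33376 - 17893) = 32579/(-51269) = 32579*(-1/51269) = -32579/51269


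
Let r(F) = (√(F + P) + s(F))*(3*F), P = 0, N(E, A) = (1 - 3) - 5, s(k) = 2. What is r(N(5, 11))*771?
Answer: -32382 - 16191*I*√7 ≈ -32382.0 - 42837.0*I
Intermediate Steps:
N(E, A) = -7 (N(E, A) = -2 - 5 = -7)
r(F) = 3*F*(2 + √F) (r(F) = (√(F + 0) + 2)*(3*F) = (√F + 2)*(3*F) = (2 + √F)*(3*F) = 3*F*(2 + √F))
r(N(5, 11))*771 = (3*(-7)*(2 + √(-7)))*771 = (3*(-7)*(2 + I*√7))*771 = (-42 - 21*I*√7)*771 = -32382 - 16191*I*√7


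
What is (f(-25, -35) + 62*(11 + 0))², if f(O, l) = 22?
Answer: 495616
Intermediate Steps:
(f(-25, -35) + 62*(11 + 0))² = (22 + 62*(11 + 0))² = (22 + 62*11)² = (22 + 682)² = 704² = 495616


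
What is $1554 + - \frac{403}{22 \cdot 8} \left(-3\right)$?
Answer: $\frac{274713}{176} \approx 1560.9$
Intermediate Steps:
$1554 + - \frac{403}{22 \cdot 8} \left(-3\right) = 1554 + - \frac{403}{176} \left(-3\right) = 1554 + \left(-403\right) \frac{1}{176} \left(-3\right) = 1554 - - \frac{1209}{176} = 1554 + \frac{1209}{176} = \frac{274713}{176}$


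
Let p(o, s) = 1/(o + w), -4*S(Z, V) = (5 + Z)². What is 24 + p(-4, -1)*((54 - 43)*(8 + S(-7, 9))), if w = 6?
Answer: 125/2 ≈ 62.500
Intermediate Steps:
S(Z, V) = -(5 + Z)²/4
p(o, s) = 1/(6 + o) (p(o, s) = 1/(o + 6) = 1/(6 + o))
24 + p(-4, -1)*((54 - 43)*(8 + S(-7, 9))) = 24 + ((54 - 43)*(8 - (5 - 7)²/4))/(6 - 4) = 24 + (11*(8 - ¼*(-2)²))/2 = 24 + (11*(8 - ¼*4))/2 = 24 + (11*(8 - 1))/2 = 24 + (11*7)/2 = 24 + (½)*77 = 24 + 77/2 = 125/2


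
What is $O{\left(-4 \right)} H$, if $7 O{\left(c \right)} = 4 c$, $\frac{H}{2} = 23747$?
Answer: $- \frac{759904}{7} \approx -1.0856 \cdot 10^{5}$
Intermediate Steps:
$H = 47494$ ($H = 2 \cdot 23747 = 47494$)
$O{\left(c \right)} = \frac{4 c}{7}$
$O{\left(-4 \right)} H = \frac{4}{7} \left(-4\right) 47494 = \left(- \frac{16}{7}\right) 47494 = - \frac{759904}{7}$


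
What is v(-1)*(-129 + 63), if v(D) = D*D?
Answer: -66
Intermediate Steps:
v(D) = D²
v(-1)*(-129 + 63) = (-1)²*(-129 + 63) = 1*(-66) = -66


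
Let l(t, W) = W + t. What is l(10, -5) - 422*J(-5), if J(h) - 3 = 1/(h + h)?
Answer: -6094/5 ≈ -1218.8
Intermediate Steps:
J(h) = 3 + 1/(2*h) (J(h) = 3 + 1/(h + h) = 3 + 1/(2*h))
l(10, -5) - 422*J(-5) = (-5 + 10) - 422*(3 + (1/2)/(-5)) = 5 - 422*(3 + (1/2)*(-1/5)) = 5 - 422*(3 - 1/10) = 5 - 422*29/10 = 5 - 6119/5 = -6094/5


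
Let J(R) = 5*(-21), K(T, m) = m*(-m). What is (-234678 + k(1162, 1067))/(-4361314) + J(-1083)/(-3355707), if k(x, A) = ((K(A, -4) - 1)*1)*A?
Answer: 282945904863/4878430639666 ≈ 0.057999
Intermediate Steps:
K(T, m) = -m²
k(x, A) = -17*A (k(x, A) = ((-1*(-4)² - 1)*1)*A = ((-1*16 - 1)*1)*A = ((-16 - 1)*1)*A = (-17*1)*A = -17*A)
J(R) = -105
(-234678 + k(1162, 1067))/(-4361314) + J(-1083)/(-3355707) = (-234678 - 17*1067)/(-4361314) - 105/(-3355707) = (-234678 - 18139)*(-1/4361314) - 105*(-1/3355707) = -252817*(-1/4361314) + 35/1118569 = 252817/4361314 + 35/1118569 = 282945904863/4878430639666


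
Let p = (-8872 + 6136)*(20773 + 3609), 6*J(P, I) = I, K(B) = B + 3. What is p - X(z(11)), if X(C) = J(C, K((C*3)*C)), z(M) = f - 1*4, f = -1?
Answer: -66709165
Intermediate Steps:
z(M) = -5 (z(M) = -1 - 1*4 = -1 - 4 = -5)
K(B) = 3 + B
J(P, I) = I/6
X(C) = ½ + C²/2 (X(C) = (3 + (C*3)*C)/6 = (3 + (3*C)*C)/6 = (3 + 3*C²)/6 = ½ + C²/2)
p = -66709152 (p = -2736*24382 = -66709152)
p - X(z(11)) = -66709152 - (½ + (½)*(-5)²) = -66709152 - (½ + (½)*25) = -66709152 - (½ + 25/2) = -66709152 - 1*13 = -66709152 - 13 = -66709165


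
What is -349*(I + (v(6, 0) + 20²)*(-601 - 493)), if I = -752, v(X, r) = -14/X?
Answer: 456281902/3 ≈ 1.5209e+8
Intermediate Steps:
-349*(I + (v(6, 0) + 20²)*(-601 - 493)) = -349*(-752 + (-14/6 + 20²)*(-601 - 493)) = -349*(-752 + (-14*⅙ + 400)*(-1094)) = -349*(-752 + (-7/3 + 400)*(-1094)) = -349*(-752 + (1193/3)*(-1094)) = -349*(-752 - 1305142/3) = -349*(-1307398/3) = 456281902/3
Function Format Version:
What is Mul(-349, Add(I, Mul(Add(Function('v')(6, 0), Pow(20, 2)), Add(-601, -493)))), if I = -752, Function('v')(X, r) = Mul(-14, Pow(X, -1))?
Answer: Rational(456281902, 3) ≈ 1.5209e+8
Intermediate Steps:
Mul(-349, Add(I, Mul(Add(Function('v')(6, 0), Pow(20, 2)), Add(-601, -493)))) = Mul(-349, Add(-752, Mul(Add(Mul(-14, Pow(6, -1)), Pow(20, 2)), Add(-601, -493)))) = Mul(-349, Add(-752, Mul(Add(Mul(-14, Rational(1, 6)), 400), -1094))) = Mul(-349, Add(-752, Mul(Add(Rational(-7, 3), 400), -1094))) = Mul(-349, Add(-752, Mul(Rational(1193, 3), -1094))) = Mul(-349, Add(-752, Rational(-1305142, 3))) = Mul(-349, Rational(-1307398, 3)) = Rational(456281902, 3)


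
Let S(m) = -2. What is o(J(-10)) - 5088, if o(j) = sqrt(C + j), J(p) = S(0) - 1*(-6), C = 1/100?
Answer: -5088 + sqrt(401)/10 ≈ -5086.0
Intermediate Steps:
C = 1/100 ≈ 0.010000
J(p) = 4 (J(p) = -2 - 1*(-6) = -2 + 6 = 4)
o(j) = sqrt(1/100 + j)
o(J(-10)) - 5088 = sqrt(1 + 100*4)/10 - 5088 = sqrt(1 + 400)/10 - 5088 = sqrt(401)/10 - 5088 = -5088 + sqrt(401)/10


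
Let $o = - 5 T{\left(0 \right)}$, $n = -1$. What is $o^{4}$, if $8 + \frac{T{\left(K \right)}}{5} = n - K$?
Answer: $2562890625$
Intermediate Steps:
$T{\left(K \right)} = -45 - 5 K$ ($T{\left(K \right)} = -40 + 5 \left(-1 - K\right) = -40 - \left(5 + 5 K\right) = -45 - 5 K$)
$o = 225$ ($o = - 5 \left(-45 - 0\right) = - 5 \left(-45 + 0\right) = \left(-5\right) \left(-45\right) = 225$)
$o^{4} = 225^{4} = 2562890625$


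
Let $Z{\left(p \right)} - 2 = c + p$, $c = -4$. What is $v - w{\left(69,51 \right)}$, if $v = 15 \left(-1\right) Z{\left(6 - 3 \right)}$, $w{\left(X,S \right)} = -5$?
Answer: $-10$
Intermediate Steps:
$Z{\left(p \right)} = -2 + p$ ($Z{\left(p \right)} = 2 + \left(-4 + p\right) = -2 + p$)
$v = -15$ ($v = 15 \left(-1\right) \left(-2 + \left(6 - 3\right)\right) = - 15 \left(-2 + \left(6 - 3\right)\right) = - 15 \left(-2 + 3\right) = \left(-15\right) 1 = -15$)
$v - w{\left(69,51 \right)} = -15 - -5 = -15 + 5 = -10$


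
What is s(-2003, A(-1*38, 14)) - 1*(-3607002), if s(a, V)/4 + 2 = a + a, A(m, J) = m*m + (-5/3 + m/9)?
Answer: 3590970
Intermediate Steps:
A(m, J) = -5/3 + m**2 + m/9 (A(m, J) = m**2 + (-5*1/3 + m*(1/9)) = m**2 + (-5/3 + m/9) = -5/3 + m**2 + m/9)
s(a, V) = -8 + 8*a (s(a, V) = -8 + 4*(a + a) = -8 + 4*(2*a) = -8 + 8*a)
s(-2003, A(-1*38, 14)) - 1*(-3607002) = (-8 + 8*(-2003)) - 1*(-3607002) = (-8 - 16024) + 3607002 = -16032 + 3607002 = 3590970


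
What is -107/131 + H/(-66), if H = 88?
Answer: -845/393 ≈ -2.1501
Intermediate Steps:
-107/131 + H/(-66) = -107/131 + 88/(-66) = -107*1/131 + 88*(-1/66) = -107/131 - 4/3 = -845/393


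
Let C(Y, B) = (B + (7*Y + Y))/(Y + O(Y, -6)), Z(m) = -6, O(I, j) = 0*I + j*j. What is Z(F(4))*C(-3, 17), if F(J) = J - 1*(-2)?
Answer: 14/11 ≈ 1.2727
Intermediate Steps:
O(I, j) = j² (O(I, j) = 0 + j² = j²)
F(J) = 2 + J (F(J) = J + 2 = 2 + J)
C(Y, B) = (B + 8*Y)/(36 + Y) (C(Y, B) = (B + (7*Y + Y))/(Y + (-6)²) = (B + 8*Y)/(Y + 36) = (B + 8*Y)/(36 + Y))
Z(F(4))*C(-3, 17) = -6*(17 + 8*(-3))/(36 - 3) = -6*(17 - 24)/33 = -2*(-7)/11 = -6*(-7/33) = 14/11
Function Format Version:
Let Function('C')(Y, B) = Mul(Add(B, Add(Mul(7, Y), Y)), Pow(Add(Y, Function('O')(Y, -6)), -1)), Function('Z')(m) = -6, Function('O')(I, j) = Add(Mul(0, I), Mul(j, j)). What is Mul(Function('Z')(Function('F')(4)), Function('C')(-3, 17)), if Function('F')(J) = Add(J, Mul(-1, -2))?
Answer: Rational(14, 11) ≈ 1.2727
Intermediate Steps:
Function('O')(I, j) = Pow(j, 2) (Function('O')(I, j) = Add(0, Pow(j, 2)) = Pow(j, 2))
Function('F')(J) = Add(2, J) (Function('F')(J) = Add(J, 2) = Add(2, J))
Function('C')(Y, B) = Mul(Pow(Add(36, Y), -1), Add(B, Mul(8, Y))) (Function('C')(Y, B) = Mul(Add(B, Add(Mul(7, Y), Y)), Pow(Add(Y, Pow(-6, 2)), -1)) = Mul(Add(B, Mul(8, Y)), Pow(Add(Y, 36), -1)) = Mul(Add(B, Mul(8, Y)), Pow(Add(36, Y), -1)) = Mul(Pow(Add(36, Y), -1), Add(B, Mul(8, Y))))
Mul(Function('Z')(Function('F')(4)), Function('C')(-3, 17)) = Mul(-6, Mul(Pow(Add(36, -3), -1), Add(17, Mul(8, -3)))) = Mul(-6, Mul(Pow(33, -1), Add(17, -24))) = Mul(-6, Mul(Rational(1, 33), -7)) = Mul(-6, Rational(-7, 33)) = Rational(14, 11)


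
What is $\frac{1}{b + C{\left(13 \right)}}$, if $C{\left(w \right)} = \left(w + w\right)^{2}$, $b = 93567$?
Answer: $\frac{1}{94243} \approx 1.0611 \cdot 10^{-5}$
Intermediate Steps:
$C{\left(w \right)} = 4 w^{2}$ ($C{\left(w \right)} = \left(2 w\right)^{2} = 4 w^{2}$)
$\frac{1}{b + C{\left(13 \right)}} = \frac{1}{93567 + 4 \cdot 13^{2}} = \frac{1}{93567 + 4 \cdot 169} = \frac{1}{93567 + 676} = \frac{1}{94243}$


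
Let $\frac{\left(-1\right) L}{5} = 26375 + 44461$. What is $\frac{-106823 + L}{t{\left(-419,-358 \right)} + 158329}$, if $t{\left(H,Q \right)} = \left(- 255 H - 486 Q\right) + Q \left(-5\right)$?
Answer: $- \frac{461003}{440952} \approx -1.0455$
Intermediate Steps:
$t{\left(H,Q \right)} = - 491 Q - 255 H$ ($t{\left(H,Q \right)} = \left(- 486 Q - 255 H\right) - 5 Q = - 491 Q - 255 H$)
$L = -354180$ ($L = - 5 \left(26375 + 44461\right) = \left(-5\right) 70836 = -354180$)
$\frac{-106823 + L}{t{\left(-419,-358 \right)} + 158329} = \frac{-106823 - 354180}{\left(\left(-491\right) \left(-358\right) - -106845\right) + 158329} = - \frac{461003}{\left(175778 + 106845\right) + 158329} = - \frac{461003}{282623 + 158329} = - \frac{461003}{440952}$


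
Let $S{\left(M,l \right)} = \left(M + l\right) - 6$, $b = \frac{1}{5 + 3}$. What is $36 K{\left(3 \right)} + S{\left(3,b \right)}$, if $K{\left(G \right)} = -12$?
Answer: $- \frac{3479}{8} \approx -434.88$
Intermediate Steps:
$b = \frac{1}{8} \approx 0.125$
$S{\left(M,l \right)} = -6 + M + l$
$36 K{\left(3 \right)} + S{\left(3,b \right)} = 36 \left(-12\right) + \left(-6 + 3 + \frac{1}{8}\right) = -432 - \frac{23}{8} = - \frac{3479}{8}$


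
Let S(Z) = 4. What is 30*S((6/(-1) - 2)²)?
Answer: 120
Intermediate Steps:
30*S((6/(-1) - 2)²) = 30*4 = 120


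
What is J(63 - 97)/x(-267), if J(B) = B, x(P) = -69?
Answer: 34/69 ≈ 0.49275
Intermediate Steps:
J(63 - 97)/x(-267) = (63 - 97)/(-69) = -34*(-1/69) = 34/69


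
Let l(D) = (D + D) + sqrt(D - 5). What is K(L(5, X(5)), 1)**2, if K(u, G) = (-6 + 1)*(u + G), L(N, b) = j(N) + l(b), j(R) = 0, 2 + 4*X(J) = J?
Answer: 50 + 125*I*sqrt(17)/2 ≈ 50.0 + 257.69*I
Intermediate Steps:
l(D) = sqrt(-5 + D) + 2*D (l(D) = 2*D + sqrt(-5 + D) = sqrt(-5 + D) + 2*D)
X(J) = -1/2 + J/4
L(N, b) = sqrt(-5 + b) + 2*b (L(N, b) = 0 + (sqrt(-5 + b) + 2*b) = sqrt(-5 + b) + 2*b)
K(u, G) = -5*G - 5*u (K(u, G) = -5*(G + u) = -5*G - 5*u)
K(L(5, X(5)), 1)**2 = (-5*1 - 5*(sqrt(-5 + (-1/2 + (1/4)*5)) + 2*(-1/2 + (1/4)*5)))**2 = (-5 - 5*(sqrt(-5 + (-1/2 + 5/4)) + 2*(-1/2 + 5/4)))**2 = (-5 - 5*(sqrt(-5 + 3/4) + 2*(3/4)))**2 = (-5 - 5*(sqrt(-17/4) + 3/2))**2 = (-5 - 5*(I*sqrt(17)/2 + 3/2))**2 = (-5 - 5*(3/2 + I*sqrt(17)/2))**2 = (-5 + (-15/2 - 5*I*sqrt(17)/2))**2 = (-25/2 - 5*I*sqrt(17)/2)**2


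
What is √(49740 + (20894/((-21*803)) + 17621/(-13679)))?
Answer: √2646440252574551566287/230668977 ≈ 223.02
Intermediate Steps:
√(49740 + (20894/((-21*803)) + 17621/(-13679))) = √(49740 + (20894/(-16863) + 17621*(-1/13679))) = √(49740 + (20894*(-1/16863) - 17621/13679)) = √(49740 + (-20894/16863 - 17621/13679)) = √(49740 - 582951949/230668977) = √(11472891964031/230668977) = √2646440252574551566287/230668977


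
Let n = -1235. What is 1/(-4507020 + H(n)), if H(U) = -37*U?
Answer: -1/4461325 ≈ -2.2415e-7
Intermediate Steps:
1/(-4507020 + H(n)) = 1/(-4507020 - 37*(-1235)) = 1/(-4507020 + 45695) = 1/(-4461325) = -1/4461325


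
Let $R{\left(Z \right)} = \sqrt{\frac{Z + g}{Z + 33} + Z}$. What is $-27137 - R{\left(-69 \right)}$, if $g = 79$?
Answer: $-27137 - \frac{i \sqrt{2494}}{6} \approx -27137.0 - 8.3233 i$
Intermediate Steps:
$R{\left(Z \right)} = \sqrt{Z + \frac{79 + Z}{33 + Z}}$ ($R{\left(Z \right)} = \sqrt{\frac{Z + 79}{Z + 33} + Z} = \sqrt{\frac{79 + Z}{33 + Z} + Z} = \sqrt{Z + \frac{79 + Z}{33 + Z}}$)
$-27137 - R{\left(-69 \right)} = -27137 - \sqrt{\frac{79 - 69 - 69 \left(33 - 69\right)}{33 - 69}} = -27137 - \sqrt{\frac{79 - 69 - -2484}{-36}} = -27137 - \sqrt{- \frac{79 - 69 + 2484}{36}} = -27137 - \sqrt{\left(- \frac{1}{36}\right) 2494} = -27137 - \sqrt{- \frac{1247}{18}} = -27137 - \frac{i \sqrt{2494}}{6}$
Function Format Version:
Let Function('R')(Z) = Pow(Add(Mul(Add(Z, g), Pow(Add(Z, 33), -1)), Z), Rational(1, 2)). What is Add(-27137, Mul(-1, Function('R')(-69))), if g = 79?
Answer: Add(-27137, Mul(Rational(-1, 6), I, Pow(2494, Rational(1, 2)))) ≈ Add(-27137., Mul(-8.3233, I))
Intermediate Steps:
Function('R')(Z) = Pow(Add(Z, Mul(Pow(Add(33, Z), -1), Add(79, Z))), Rational(1, 2)) (Function('R')(Z) = Pow(Add(Mul(Add(Z, 79), Pow(Add(Z, 33), -1)), Z), Rational(1, 2)) = Pow(Add(Mul(Add(79, Z), Pow(Add(33, Z), -1)), Z), Rational(1, 2)) = Pow(Add(Mul(Pow(Add(33, Z), -1), Add(79, Z)), Z), Rational(1, 2)) = Pow(Add(Z, Mul(Pow(Add(33, Z), -1), Add(79, Z))), Rational(1, 2)))
Add(-27137, Mul(-1, Function('R')(-69))) = Add(-27137, Mul(-1, Pow(Mul(Pow(Add(33, -69), -1), Add(79, -69, Mul(-69, Add(33, -69)))), Rational(1, 2)))) = Add(-27137, Mul(-1, Pow(Mul(Pow(-36, -1), Add(79, -69, Mul(-69, -36))), Rational(1, 2)))) = Add(-27137, Mul(-1, Pow(Mul(Rational(-1, 36), Add(79, -69, 2484)), Rational(1, 2)))) = Add(-27137, Mul(-1, Pow(Mul(Rational(-1, 36), 2494), Rational(1, 2)))) = Add(-27137, Mul(-1, Pow(Rational(-1247, 18), Rational(1, 2)))) = Add(-27137, Mul(-1, Mul(Rational(1, 6), I, Pow(2494, Rational(1, 2))))) = Add(-27137, Mul(Rational(-1, 6), I, Pow(2494, Rational(1, 2))))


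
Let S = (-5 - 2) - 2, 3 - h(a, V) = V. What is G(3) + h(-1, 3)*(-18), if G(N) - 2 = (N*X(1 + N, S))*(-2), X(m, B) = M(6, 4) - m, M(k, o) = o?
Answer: 2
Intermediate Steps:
h(a, V) = 3 - V
S = -9 (S = -7 - 2 = -9)
X(m, B) = 4 - m
G(N) = 2 - 2*N*(3 - N) (G(N) = 2 + (N*(4 - (1 + N)))*(-2) = 2 + (N*(4 + (-1 - N)))*(-2) = 2 + (N*(3 - N))*(-2) = 2 - 2*N*(3 - N))
G(3) + h(-1, 3)*(-18) = (2 + 2*3*(-3 + 3)) + (3 - 1*3)*(-18) = (2 + 2*3*0) + (3 - 3)*(-18) = (2 + 0) + 0*(-18) = 2 + 0 = 2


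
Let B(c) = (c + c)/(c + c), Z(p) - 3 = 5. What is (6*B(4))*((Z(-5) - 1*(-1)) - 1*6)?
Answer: 18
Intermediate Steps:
Z(p) = 8 (Z(p) = 3 + 5 = 8)
B(c) = 1 (B(c) = (2*c)/((2*c)) = (2*c)*(1/(2*c)) = 1)
(6*B(4))*((Z(-5) - 1*(-1)) - 1*6) = (6*1)*((8 - 1*(-1)) - 1*6) = 6*((8 + 1) - 6) = 6*(9 - 6) = 6*3 = 18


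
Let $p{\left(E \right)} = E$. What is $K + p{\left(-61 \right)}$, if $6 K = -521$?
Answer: $- \frac{887}{6} \approx -147.83$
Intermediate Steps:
$K = - \frac{521}{6}$ ($K = \frac{1}{6} \left(-521\right) = - \frac{521}{6} \approx -86.833$)
$K + p{\left(-61 \right)} = - \frac{521}{6} - 61 = - \frac{887}{6}$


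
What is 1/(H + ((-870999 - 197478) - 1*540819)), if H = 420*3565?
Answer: -1/111996 ≈ -8.9289e-6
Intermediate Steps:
H = 1497300
1/(H + ((-870999 - 197478) - 1*540819)) = 1/(1497300 + ((-870999 - 197478) - 1*540819)) = 1/(1497300 + (-1068477 - 540819)) = 1/(1497300 - 1609296) = 1/(-111996) = -1/111996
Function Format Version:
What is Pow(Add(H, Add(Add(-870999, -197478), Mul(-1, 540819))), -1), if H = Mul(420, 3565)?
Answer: Rational(-1, 111996) ≈ -8.9289e-6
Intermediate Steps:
H = 1497300
Pow(Add(H, Add(Add(-870999, -197478), Mul(-1, 540819))), -1) = Pow(Add(1497300, Add(Add(-870999, -197478), Mul(-1, 540819))), -1) = Pow(Add(1497300, Add(-1068477, -540819)), -1) = Pow(Add(1497300, -1609296), -1) = Pow(-111996, -1) = Rational(-1, 111996)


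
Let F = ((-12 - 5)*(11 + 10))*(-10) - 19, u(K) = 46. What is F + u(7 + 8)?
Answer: 3597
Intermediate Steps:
F = 3551 (F = -17*21*(-10) - 19 = -357*(-10) - 19 = 3570 - 19 = 3551)
F + u(7 + 8) = 3551 + 46 = 3597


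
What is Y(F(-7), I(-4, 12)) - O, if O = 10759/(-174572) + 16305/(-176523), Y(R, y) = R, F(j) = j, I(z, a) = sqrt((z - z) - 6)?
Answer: -70322068225/10271991052 ≈ -6.8460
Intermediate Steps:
I(z, a) = I*sqrt(6) (I(z, a) = sqrt(0 - 6) = sqrt(-6) = I*sqrt(6))
O = -1581869139/10271991052 (O = 10759*(-1/174572) + 16305*(-1/176523) = -10759/174572 - 5435/58841 = -1581869139/10271991052 ≈ -0.15400)
Y(F(-7), I(-4, 12)) - O = -7 - 1*(-1581869139/10271991052) = -7 + 1581869139/10271991052 = -70322068225/10271991052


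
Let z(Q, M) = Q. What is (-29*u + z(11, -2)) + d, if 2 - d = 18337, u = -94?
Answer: -15598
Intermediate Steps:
d = -18335 (d = 2 - 1*18337 = 2 - 18337 = -18335)
(-29*u + z(11, -2)) + d = (-29*(-94) + 11) - 18335 = (2726 + 11) - 18335 = 2737 - 18335 = -15598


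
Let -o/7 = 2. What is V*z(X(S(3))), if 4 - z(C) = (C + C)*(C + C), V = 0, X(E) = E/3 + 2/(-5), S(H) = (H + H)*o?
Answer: 0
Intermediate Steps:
o = -14 (o = -7*2 = -14)
S(H) = -28*H (S(H) = (H + H)*(-14) = (2*H)*(-14) = -28*H)
X(E) = -2/5 + E/3 (X(E) = E*(1/3) + 2*(-1/5) = E/3 - 2/5 = -2/5 + E/3)
z(C) = 4 - 4*C**2 (z(C) = 4 - (C + C)*(C + C) = 4 - 2*C*2*C = 4 - 4*C**2)
V*z(X(S(3))) = 0*(4 - 4*(-2/5 + (-28*3)/3)**2) = 0*(4 - 4*(-2/5 + (1/3)*(-84))**2) = 0*(4 - 4*(-2/5 - 28)**2) = 0*(4 - 4*(-142/5)**2) = 0*(4 - 4*20164/25) = 0*(4 - 80656/25) = 0*(-80556/25) = 0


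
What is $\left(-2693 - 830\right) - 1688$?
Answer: $-5211$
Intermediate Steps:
$\left(-2693 - 830\right) - 1688 = -3523 - 1688 = -5211$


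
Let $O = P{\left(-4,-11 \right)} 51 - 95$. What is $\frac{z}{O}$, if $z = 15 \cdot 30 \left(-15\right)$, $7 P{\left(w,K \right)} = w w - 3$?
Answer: $23625$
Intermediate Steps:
$P{\left(w,K \right)} = - \frac{3}{7} + \frac{w^{2}}{7}$ ($P{\left(w,K \right)} = \frac{w w - 3}{7} = \frac{w^{2} - 3}{7} = \frac{-3 + w^{2}}{7} = - \frac{3}{7} + \frac{w^{2}}{7}$)
$O = - \frac{2}{7}$ ($O = \left(- \frac{3}{7} + \frac{\left(-4\right)^{2}}{7}\right) 51 - 95 = \left(- \frac{3}{7} + \frac{1}{7} \cdot 16\right) 51 - 95 = \left(- \frac{3}{7} + \frac{16}{7}\right) 51 - 95 = \frac{13}{7} \cdot 51 - 95 = \frac{663}{7} - 95 = - \frac{2}{7} \approx -0.28571$)
$z = -6750$ ($z = 450 \left(-15\right) = -6750$)
$\frac{z}{O} = - \frac{6750}{- \frac{2}{7}} = \left(-6750\right) \left(- \frac{7}{2}\right) = 23625$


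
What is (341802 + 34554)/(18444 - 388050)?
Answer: -62726/61601 ≈ -1.0183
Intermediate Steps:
(341802 + 34554)/(18444 - 388050) = 376356/(-369606) = 376356*(-1/369606) = -62726/61601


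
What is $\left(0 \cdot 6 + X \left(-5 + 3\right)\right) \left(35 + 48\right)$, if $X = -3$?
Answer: $498$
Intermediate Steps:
$\left(0 \cdot 6 + X \left(-5 + 3\right)\right) \left(35 + 48\right) = \left(0 \cdot 6 - 3 \left(-5 + 3\right)\right) \left(35 + 48\right) = \left(0 - -6\right) 83 = \left(0 + 6\right) 83 = 6 \cdot 83 = 498$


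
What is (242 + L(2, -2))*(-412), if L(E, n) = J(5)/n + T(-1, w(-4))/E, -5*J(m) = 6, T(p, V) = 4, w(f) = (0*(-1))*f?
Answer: -503876/5 ≈ -1.0078e+5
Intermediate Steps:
w(f) = 0 (w(f) = 0*f = 0)
J(m) = -6/5 (J(m) = -⅕*6 = -6/5)
L(E, n) = 4/E - 6/(5*n) (L(E, n) = -6/(5*n) + 4/E = 4/E - 6/(5*n))
(242 + L(2, -2))*(-412) = (242 + (4/2 - 6/5/(-2)))*(-412) = (242 + (4*(½) - 6/5*(-½)))*(-412) = (242 + (2 + ⅗))*(-412) = (242 + 13/5)*(-412) = (1223/5)*(-412) = -503876/5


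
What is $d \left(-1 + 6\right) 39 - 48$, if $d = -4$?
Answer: $-828$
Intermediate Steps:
$d \left(-1 + 6\right) 39 - 48 = - 4 \left(-1 + 6\right) 39 - 48 = \left(-4\right) 5 \cdot 39 - 48 = \left(-20\right) 39 - 48 = -780 - 48 = -828$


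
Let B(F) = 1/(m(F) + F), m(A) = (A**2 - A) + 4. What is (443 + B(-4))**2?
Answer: 78517321/400 ≈ 1.9629e+5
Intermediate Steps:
m(A) = 4 + A**2 - A
B(F) = 1/(4 + F**2) (B(F) = 1/((4 + F**2 - F) + F) = 1/(4 + F**2))
(443 + B(-4))**2 = (443 + 1/(4 + (-4)**2))**2 = (443 + 1/(4 + 16))**2 = (443 + 1/20)**2 = (8861/20)**2 = 78517321/400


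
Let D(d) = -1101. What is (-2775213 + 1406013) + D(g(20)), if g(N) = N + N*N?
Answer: -1370301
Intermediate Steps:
g(N) = N + N**2
(-2775213 + 1406013) + D(g(20)) = (-2775213 + 1406013) - 1101 = -1369200 - 1101 = -1370301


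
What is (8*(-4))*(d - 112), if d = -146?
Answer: 8256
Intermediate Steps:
(8*(-4))*(d - 112) = (8*(-4))*(-146 - 112) = -32*(-258) = 8256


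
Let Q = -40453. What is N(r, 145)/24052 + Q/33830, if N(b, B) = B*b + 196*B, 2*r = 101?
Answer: 236193219/813679160 ≈ 0.29028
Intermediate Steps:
r = 101/2 (r = (½)*101 = 101/2 ≈ 50.500)
N(b, B) = 196*B + B*b
N(r, 145)/24052 + Q/33830 = (145*(196 + 101/2))/24052 - 40453/33830 = (145*(493/2))*(1/24052) - 40453*1/33830 = (71485/2)*(1/24052) - 40453/33830 = 71485/48104 - 40453/33830 = 236193219/813679160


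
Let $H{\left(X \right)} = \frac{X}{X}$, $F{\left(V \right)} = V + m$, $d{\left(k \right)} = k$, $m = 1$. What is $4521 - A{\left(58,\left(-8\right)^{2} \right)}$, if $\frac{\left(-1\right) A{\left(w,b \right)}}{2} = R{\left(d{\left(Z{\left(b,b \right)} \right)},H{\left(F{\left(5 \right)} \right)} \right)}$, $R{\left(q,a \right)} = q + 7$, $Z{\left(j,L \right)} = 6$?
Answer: $4547$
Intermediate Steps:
$F{\left(V \right)} = 1 + V$ ($F{\left(V \right)} = V + 1 = 1 + V$)
$H{\left(X \right)} = 1$
$R{\left(q,a \right)} = 7 + q$
$A{\left(w,b \right)} = -26$ ($A{\left(w,b \right)} = - 2 \left(7 + 6\right) = \left(-2\right) 13 = -26$)
$4521 - A{\left(58,\left(-8\right)^{2} \right)} = 4521 - -26 = 4521 + 26 = 4547$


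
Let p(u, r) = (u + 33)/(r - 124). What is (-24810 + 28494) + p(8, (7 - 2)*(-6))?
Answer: 567295/154 ≈ 3683.7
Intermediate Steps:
p(u, r) = (33 + u)/(-124 + r)
(-24810 + 28494) + p(8, (7 - 2)*(-6)) = (-24810 + 28494) + (33 + 8)/(-124 + (7 - 2)*(-6)) = 3684 + 41/(-124 + 5*(-6)) = 3684 + 41/(-124 - 30) = 3684 + 41/(-154) = 3684 - 1/154*41 = 3684 - 41/154 = 567295/154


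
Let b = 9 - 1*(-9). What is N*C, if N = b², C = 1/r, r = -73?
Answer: -324/73 ≈ -4.4384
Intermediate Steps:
b = 18 (b = 9 + 9 = 18)
C = -1/73 (C = 1/(-73) = -1/73 ≈ -0.013699)
N = 324 (N = 18² = 324)
N*C = 324*(-1/73) = -324/73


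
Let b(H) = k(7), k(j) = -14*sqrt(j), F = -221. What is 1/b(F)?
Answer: -sqrt(7)/98 ≈ -0.026997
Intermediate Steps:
b(H) = -14*sqrt(7)
1/b(F) = 1/(-14*sqrt(7)) = -sqrt(7)/98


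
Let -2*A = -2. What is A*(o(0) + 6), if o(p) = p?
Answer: 6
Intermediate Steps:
A = 1 (A = -½*(-2) = 1)
A*(o(0) + 6) = 1*(0 + 6) = 1*6 = 6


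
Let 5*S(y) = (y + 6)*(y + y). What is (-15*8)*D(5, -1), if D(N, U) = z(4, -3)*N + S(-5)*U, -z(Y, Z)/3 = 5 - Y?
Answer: 1560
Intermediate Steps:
S(y) = 2*y*(6 + y)/5 (S(y) = ((y + 6)*(y + y))/5 = ((6 + y)*(2*y))/5 = (2*y*(6 + y))/5 = 2*y*(6 + y)/5)
z(Y, Z) = -15 + 3*Y (z(Y, Z) = -3*(5 - Y) = -15 + 3*Y)
D(N, U) = -3*N - 2*U (D(N, U) = (-15 + 3*4)*N + ((⅖)*(-5)*(6 - 5))*U = (-15 + 12)*N + ((⅖)*(-5)*1)*U = -3*N - 2*U)
(-15*8)*D(5, -1) = (-15*8)*(-3*5 - 2*(-1)) = -120*(-15 + 2) = -120*(-13) = 1560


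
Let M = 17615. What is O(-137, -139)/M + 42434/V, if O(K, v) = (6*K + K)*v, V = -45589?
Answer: 5329584379/803050235 ≈ 6.6367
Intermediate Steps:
O(K, v) = 7*K*v (O(K, v) = (7*K)*v = 7*K*v)
O(-137, -139)/M + 42434/V = (7*(-137)*(-139))/17615 + 42434/(-45589) = 133301*(1/17615) + 42434*(-1/45589) = 133301/17615 - 42434/45589 = 5329584379/803050235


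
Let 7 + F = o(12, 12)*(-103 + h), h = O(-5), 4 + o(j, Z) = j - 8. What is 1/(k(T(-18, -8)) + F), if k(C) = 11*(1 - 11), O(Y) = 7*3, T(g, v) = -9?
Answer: -1/117 ≈ -0.0085470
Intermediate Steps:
O(Y) = 21
o(j, Z) = -12 + j (o(j, Z) = -4 + (j - 8) = -4 + (-8 + j) = -12 + j)
k(C) = -110 (k(C) = 11*(-10) = -110)
h = 21
F = -7 (F = -7 + (-12 + 12)*(-103 + 21) = -7 + 0*(-82) = -7 + 0 = -7)
1/(k(T(-18, -8)) + F) = 1/(-110 - 7) = 1/(-117) = -1/117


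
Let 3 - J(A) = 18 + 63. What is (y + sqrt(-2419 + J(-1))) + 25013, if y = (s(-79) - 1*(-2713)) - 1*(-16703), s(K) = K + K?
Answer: 44271 + I*sqrt(2497) ≈ 44271.0 + 49.97*I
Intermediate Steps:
J(A) = -78 (J(A) = 3 - (18 + 63) = 3 - 1*81 = 3 - 81 = -78)
s(K) = 2*K
y = 19258 (y = (2*(-79) - 1*(-2713)) - 1*(-16703) = (-158 + 2713) + 16703 = 2555 + 16703 = 19258)
(y + sqrt(-2419 + J(-1))) + 25013 = (19258 + sqrt(-2419 - 78)) + 25013 = (19258 + sqrt(-2497)) + 25013 = (19258 + I*sqrt(2497)) + 25013 = 44271 + I*sqrt(2497)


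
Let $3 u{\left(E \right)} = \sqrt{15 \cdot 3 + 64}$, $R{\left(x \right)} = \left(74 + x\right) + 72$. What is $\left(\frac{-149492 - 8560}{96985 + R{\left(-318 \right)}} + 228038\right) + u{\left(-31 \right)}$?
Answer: $\frac{7358961614}{32271} + \frac{\sqrt{109}}{3} \approx 2.2804 \cdot 10^{5}$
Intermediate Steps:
$R{\left(x \right)} = 146 + x$
$u{\left(E \right)} = \frac{\sqrt{109}}{3}$ ($u{\left(E \right)} = \frac{\sqrt{15 \cdot 3 + 64}}{3} = \frac{\sqrt{45 + 64}}{3} = \frac{\sqrt{109}}{3}$)
$\left(\frac{-149492 - 8560}{96985 + R{\left(-318 \right)}} + 228038\right) + u{\left(-31 \right)} = \left(\frac{-149492 - 8560}{96985 + \left(146 - 318\right)} + 228038\right) + \frac{\sqrt{109}}{3} = \left(- \frac{158052}{96985 - 172} + 228038\right) + \frac{\sqrt{109}}{3} = \left(- \frac{158052}{96813} + 228038\right) + \frac{\sqrt{109}}{3} = \left(\left(-158052\right) \frac{1}{96813} + 228038\right) + \frac{\sqrt{109}}{3} = \left(- \frac{52684}{32271} + 228038\right) + \frac{\sqrt{109}}{3} = \frac{7358961614}{32271} + \frac{\sqrt{109}}{3}$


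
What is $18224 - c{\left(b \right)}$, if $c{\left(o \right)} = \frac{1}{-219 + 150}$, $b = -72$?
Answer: $\frac{1257457}{69} \approx 18224.0$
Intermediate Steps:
$c{\left(o \right)} = - \frac{1}{69}$ ($c{\left(o \right)} = \frac{1}{-69} = - \frac{1}{69}$)
$18224 - c{\left(b \right)} = 18224 - - \frac{1}{69} = 18224 + \frac{1}{69} = \frac{1257457}{69}$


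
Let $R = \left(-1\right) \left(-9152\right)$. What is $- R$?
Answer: $-9152$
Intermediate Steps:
$R = 9152$
$- R = \left(-1\right) 9152 = -9152$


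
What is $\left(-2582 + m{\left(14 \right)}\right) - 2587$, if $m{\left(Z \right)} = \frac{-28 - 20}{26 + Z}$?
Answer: $- \frac{25851}{5} \approx -5170.2$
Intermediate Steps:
$m{\left(Z \right)} = - \frac{48}{26 + Z}$
$\left(-2582 + m{\left(14 \right)}\right) - 2587 = \left(-2582 - \frac{48}{26 + 14}\right) - 2587 = \left(-2582 - \frac{48}{40}\right) - 2587 = \left(-2582 - \frac{6}{5}\right) - 2587 = - \frac{12916}{5} - 2587 = - \frac{25851}{5}$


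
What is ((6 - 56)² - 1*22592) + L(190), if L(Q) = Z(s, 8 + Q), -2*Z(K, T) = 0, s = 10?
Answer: -20092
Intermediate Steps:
Z(K, T) = 0 (Z(K, T) = -½*0 = 0)
L(Q) = 0
((6 - 56)² - 1*22592) + L(190) = ((6 - 56)² - 1*22592) + 0 = ((-50)² - 22592) + 0 = (2500 - 22592) + 0 = -20092 + 0 = -20092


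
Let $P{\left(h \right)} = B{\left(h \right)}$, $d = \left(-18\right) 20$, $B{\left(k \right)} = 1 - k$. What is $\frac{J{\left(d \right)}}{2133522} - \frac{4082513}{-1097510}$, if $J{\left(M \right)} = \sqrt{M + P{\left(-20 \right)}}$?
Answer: $\frac{4082513}{1097510} + \frac{i \sqrt{339}}{2133522} \approx 3.7198 + 8.6298 \cdot 10^{-6} i$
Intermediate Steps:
$d = -360$
$P{\left(h \right)} = 1 - h$
$J{\left(M \right)} = \sqrt{21 + M}$ ($J{\left(M \right)} = \sqrt{M + \left(1 - -20\right)} = \sqrt{M + \left(1 + 20\right)} = \sqrt{M + 21} = \sqrt{21 + M}$)
$\frac{J{\left(d \right)}}{2133522} - \frac{4082513}{-1097510} = \frac{\sqrt{21 - 360}}{2133522} - \frac{4082513}{-1097510} = \sqrt{-339} \cdot \frac{1}{2133522} - - \frac{4082513}{1097510} = i \sqrt{339} \cdot \frac{1}{2133522} + \frac{4082513}{1097510} = \frac{i \sqrt{339}}{2133522} + \frac{4082513}{1097510} = \frac{4082513}{1097510} + \frac{i \sqrt{339}}{2133522}$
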